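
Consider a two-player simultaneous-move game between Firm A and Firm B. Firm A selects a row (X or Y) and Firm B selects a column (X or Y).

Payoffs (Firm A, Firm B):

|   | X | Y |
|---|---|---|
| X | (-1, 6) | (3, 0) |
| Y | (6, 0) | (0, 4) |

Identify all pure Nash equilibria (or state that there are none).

none

(X, X): Firm A prefers Y (6 > -1) — not an equilibrium.
(X, Y): Firm B prefers X (6 > 0) — not an equilibrium.
(Y, X): Firm B prefers Y (4 > 0) — not an equilibrium.
(Y, Y): Firm A prefers X (3 > 0) — not an equilibrium.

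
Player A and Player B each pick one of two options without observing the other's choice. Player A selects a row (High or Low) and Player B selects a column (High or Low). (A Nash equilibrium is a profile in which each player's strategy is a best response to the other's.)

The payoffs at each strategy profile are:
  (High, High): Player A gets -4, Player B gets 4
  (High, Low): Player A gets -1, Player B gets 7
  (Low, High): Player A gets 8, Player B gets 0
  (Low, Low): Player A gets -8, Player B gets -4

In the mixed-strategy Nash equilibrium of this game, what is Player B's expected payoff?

First find p, the probability Player A plays High, from Player B's indifference between High and Low: 4p = 7p − 4(1−p), giving p = 4/7.
Since Player B is indifferent in equilibrium, Player B's expected payoff equals the payoff from either column against (4/7, 3/7). Using High: 4(4/7) = 16/7.

16/7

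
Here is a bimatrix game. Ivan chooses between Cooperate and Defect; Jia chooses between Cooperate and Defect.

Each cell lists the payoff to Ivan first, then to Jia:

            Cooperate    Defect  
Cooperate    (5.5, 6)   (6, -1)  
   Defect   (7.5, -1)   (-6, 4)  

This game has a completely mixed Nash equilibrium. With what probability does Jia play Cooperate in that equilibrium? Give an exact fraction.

6/7

Let y be the probability that Jia plays Cooperate. In a completely mixed equilibrium, Ivan must be indifferent between Cooperate and Defect.
Ivan's expected payoff from Cooperate is 5.5y + 6(1−y); from Defect it is 7.5y − 6(1−y).
Setting these equal: −0.5y + 6 = 13.5y − 6, so y = 6/7.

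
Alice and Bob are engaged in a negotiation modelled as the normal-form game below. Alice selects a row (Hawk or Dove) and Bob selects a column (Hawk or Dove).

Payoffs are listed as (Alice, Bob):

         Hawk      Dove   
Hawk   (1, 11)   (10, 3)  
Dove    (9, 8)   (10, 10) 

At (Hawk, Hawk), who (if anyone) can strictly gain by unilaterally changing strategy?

Alice

Alice at (Hawk, Hawk) earns 1; deviating to Dove yields 9 — a strict improvement.
Bob earns 11; deviating to Dove yields 3 — not better.
Only Alice has a strictly profitable deviation.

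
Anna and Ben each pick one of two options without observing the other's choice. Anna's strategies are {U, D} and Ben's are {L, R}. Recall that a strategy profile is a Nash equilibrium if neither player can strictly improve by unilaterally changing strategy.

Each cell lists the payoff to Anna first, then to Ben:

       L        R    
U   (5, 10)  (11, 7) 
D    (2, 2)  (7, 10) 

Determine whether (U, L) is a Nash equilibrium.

At (U, L), Anna earns 5; switching to D would give 2, so Anna has no profitable deviation.
Ben earns 10; switching to R would give 7, so Ben has no profitable deviation.
Neither player can gain by a unilateral deviation, so this profile is a Nash equilibrium.

Yes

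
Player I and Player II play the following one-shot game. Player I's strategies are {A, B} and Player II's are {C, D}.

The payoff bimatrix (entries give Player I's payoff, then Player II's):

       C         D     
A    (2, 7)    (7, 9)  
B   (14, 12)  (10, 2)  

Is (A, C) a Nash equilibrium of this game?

No

At (A, C), Player I earns 2; switching to B would give 14, so Player I would deviate.
Player II earns 7; switching to D would give 9, so Player II would deviate.
Since at least one player can profitably deviate, this is not a Nash equilibrium.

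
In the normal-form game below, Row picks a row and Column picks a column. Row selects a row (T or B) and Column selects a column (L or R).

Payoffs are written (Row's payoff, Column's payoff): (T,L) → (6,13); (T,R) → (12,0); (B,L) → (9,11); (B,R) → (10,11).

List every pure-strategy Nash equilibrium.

(B, L)

(T, L): Row prefers B (9 > 6) — not an equilibrium.
(T, R): Column prefers L (13 > 0) — not an equilibrium.
(B, L): Row gets 9 ≥ 6 from T, and Column gets 11 ≥ 11 from R — Nash equilibrium.
(B, R): Row prefers T (12 > 10) — not an equilibrium.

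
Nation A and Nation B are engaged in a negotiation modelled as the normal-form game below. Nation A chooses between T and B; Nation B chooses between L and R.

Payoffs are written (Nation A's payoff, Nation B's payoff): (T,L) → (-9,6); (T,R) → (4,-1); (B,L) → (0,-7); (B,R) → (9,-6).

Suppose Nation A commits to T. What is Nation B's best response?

L

Against T, Nation B earns 6 from L and -1 from R.
So L is the best response.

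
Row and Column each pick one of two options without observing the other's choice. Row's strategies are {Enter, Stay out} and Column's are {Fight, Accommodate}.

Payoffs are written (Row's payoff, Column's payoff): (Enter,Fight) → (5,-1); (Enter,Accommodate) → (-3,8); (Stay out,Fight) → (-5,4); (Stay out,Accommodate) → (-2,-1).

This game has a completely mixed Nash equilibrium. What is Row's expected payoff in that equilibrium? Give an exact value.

-25/11

First find y, the probability Column plays Fight, from Row's indifference between Enter and Stay out: 5y − 3(1−y) = −5y − 2(1−y), giving y = 1/11.
Since Row is indifferent in equilibrium, Row's expected payoff equals the payoff from either row against (1/11, 10/11). Using Enter: 5(1/11) − 3(10/11) = -25/11.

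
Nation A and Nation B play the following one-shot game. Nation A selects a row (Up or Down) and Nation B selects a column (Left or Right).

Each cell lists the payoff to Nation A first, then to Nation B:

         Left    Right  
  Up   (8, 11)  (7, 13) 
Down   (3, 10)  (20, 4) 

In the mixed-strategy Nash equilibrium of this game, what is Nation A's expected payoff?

139/18

First find y, the probability Nation B plays Left, from Nation A's indifference between Up and Down: 8y + 7(1−y) = 3y + 20(1−y), giving y = 13/18.
Since Nation A is indifferent in equilibrium, Nation A's expected payoff equals the payoff from either row against (13/18, 5/18). Using Up: 8(13/18) + 7(5/18) = 139/18.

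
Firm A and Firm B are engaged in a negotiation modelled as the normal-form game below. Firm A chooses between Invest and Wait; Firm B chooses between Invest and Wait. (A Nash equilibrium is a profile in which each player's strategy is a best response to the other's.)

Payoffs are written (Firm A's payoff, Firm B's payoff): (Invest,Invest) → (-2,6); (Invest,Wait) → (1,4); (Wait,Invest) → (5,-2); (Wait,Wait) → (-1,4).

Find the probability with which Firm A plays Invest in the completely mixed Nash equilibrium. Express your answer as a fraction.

Let r be the probability that Firm A plays Invest. In a completely mixed equilibrium, Firm B must be indifferent between Invest and Wait.
Firm B's expected payoff from Invest is 6r − 2(1−r); from Wait it is 4r + 4(1−r).
Setting these equal: 8r − 2 = 4, so r = 3/4.

3/4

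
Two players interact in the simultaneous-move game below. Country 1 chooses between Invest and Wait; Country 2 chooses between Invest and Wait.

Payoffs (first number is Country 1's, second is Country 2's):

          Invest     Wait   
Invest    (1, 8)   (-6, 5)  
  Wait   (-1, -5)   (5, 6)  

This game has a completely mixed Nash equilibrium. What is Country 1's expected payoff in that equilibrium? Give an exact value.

First find y, the probability Country 2 plays Invest, from Country 1's indifference between Invest and Wait: y − 6(1−y) = −y + 5(1−y), giving y = 11/13.
Since Country 1 is indifferent in equilibrium, Country 1's expected payoff equals the payoff from either row against (11/13, 2/13). Using Invest: (11/13) − 6(2/13) = -1/13.

-1/13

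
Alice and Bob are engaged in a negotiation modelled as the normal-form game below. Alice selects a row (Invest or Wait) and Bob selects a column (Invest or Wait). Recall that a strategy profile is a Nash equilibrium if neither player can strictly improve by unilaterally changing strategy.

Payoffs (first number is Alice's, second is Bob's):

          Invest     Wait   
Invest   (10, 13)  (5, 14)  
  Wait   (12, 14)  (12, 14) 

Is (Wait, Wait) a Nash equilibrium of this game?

At (Wait, Wait), Alice earns 12; switching to Invest would give 5, so Alice has no profitable deviation.
Bob earns 14; switching to Invest would give 14, so Bob has no profitable deviation.
Neither player can gain by a unilateral deviation, so this profile is a Nash equilibrium.

Yes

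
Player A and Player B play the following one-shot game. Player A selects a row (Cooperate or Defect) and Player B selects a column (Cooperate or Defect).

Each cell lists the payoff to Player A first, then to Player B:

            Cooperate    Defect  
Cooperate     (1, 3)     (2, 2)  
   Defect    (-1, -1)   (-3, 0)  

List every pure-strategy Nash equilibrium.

(Cooperate, Cooperate)

(Cooperate, Cooperate): Player A gets 1 ≥ -1 from Defect, and Player B gets 3 ≥ 2 from Defect — Nash equilibrium.
(Cooperate, Defect): Player B prefers Cooperate (3 > 2) — not an equilibrium.
(Defect, Cooperate): Player A prefers Cooperate (1 > -1); Player B prefers Defect (0 > -1) — not an equilibrium.
(Defect, Defect): Player A prefers Cooperate (2 > -3) — not an equilibrium.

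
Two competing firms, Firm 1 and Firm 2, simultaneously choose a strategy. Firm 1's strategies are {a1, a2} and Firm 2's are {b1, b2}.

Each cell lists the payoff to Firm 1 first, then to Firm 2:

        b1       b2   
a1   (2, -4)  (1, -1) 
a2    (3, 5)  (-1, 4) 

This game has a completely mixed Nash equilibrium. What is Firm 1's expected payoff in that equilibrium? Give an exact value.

5/3

First find y, the probability Firm 2 plays b1, from Firm 1's indifference between a1 and a2: 2y + (1−y) = 3y − (1−y), giving y = 2/3.
Since Firm 1 is indifferent in equilibrium, Firm 1's expected payoff equals the payoff from either row against (2/3, 1/3). Using a1: 2(2/3) + (1/3) = 5/3.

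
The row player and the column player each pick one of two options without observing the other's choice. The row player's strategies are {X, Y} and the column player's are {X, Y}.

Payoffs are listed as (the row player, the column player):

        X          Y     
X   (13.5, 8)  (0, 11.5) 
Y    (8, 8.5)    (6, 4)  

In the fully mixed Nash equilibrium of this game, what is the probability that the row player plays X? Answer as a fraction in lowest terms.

9/16

Let p be the probability that the row player plays X. In a completely mixed equilibrium, the column player must be indifferent between X and Y.
The column player's expected payoff from X is 8p + 8.5(1−p); from Y it is 11.5p + 4(1−p).
Setting these equal: −0.5p + 8.5 = 7.5p + 4, so p = 9/16.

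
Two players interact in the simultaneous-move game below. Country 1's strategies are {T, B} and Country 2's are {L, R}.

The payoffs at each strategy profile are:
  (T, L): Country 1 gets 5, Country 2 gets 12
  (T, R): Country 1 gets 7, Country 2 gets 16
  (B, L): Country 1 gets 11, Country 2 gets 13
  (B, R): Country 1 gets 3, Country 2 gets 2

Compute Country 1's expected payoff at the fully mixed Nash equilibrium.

First find y, the probability Country 2 plays L, from Country 1's indifference between T and B: 5y + 7(1−y) = 11y + 3(1−y), giving y = 2/5.
Since Country 1 is indifferent in equilibrium, Country 1's expected payoff equals the payoff from either row against (2/5, 3/5). Using T: 5(2/5) + 7(3/5) = 31/5.

31/5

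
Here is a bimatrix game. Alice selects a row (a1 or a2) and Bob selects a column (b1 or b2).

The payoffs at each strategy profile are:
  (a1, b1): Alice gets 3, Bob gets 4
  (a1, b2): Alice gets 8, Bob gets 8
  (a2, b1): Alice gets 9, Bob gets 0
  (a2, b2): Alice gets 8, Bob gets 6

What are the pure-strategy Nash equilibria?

(a1, b1): Alice prefers a2 (9 > 3); Bob prefers b2 (8 > 4) — not an equilibrium.
(a1, b2): Alice gets 8 ≥ 8 from a2, and Bob gets 8 ≥ 4 from b1 — Nash equilibrium.
(a2, b1): Bob prefers b2 (6 > 0) — not an equilibrium.
(a2, b2): Alice gets 8 ≥ 8 from a1, and Bob gets 6 ≥ 0 from b1 — Nash equilibrium.

(a1, b2) and (a2, b2)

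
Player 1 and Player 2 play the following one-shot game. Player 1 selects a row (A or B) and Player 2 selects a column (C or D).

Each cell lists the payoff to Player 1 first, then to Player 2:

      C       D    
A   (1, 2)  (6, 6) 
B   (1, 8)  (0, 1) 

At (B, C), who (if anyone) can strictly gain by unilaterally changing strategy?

Player 1 at (B, C) earns 1; deviating to A yields 1 — not better.
Player 2 earns 8; deviating to D yields 1 — not better.
Neither player can strictly improve; the profile is a Nash equilibrium.

Neither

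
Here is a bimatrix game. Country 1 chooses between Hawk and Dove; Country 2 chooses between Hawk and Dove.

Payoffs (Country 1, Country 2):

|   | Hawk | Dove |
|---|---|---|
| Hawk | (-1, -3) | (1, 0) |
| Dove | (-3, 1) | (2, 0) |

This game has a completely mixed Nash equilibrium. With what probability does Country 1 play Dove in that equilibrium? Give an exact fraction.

3/4

Let r be the probability that Country 1 plays Hawk. In a completely mixed equilibrium, Country 2 must be indifferent between Hawk and Dove.
Country 2's expected payoff from Hawk is −3r + (1−r); from Dove it is 0.
Setting these equal: −4r + 1 = 0, so r = 1/4.
Therefore Country 1 plays Dove with probability 1 − 1/4 = 3/4.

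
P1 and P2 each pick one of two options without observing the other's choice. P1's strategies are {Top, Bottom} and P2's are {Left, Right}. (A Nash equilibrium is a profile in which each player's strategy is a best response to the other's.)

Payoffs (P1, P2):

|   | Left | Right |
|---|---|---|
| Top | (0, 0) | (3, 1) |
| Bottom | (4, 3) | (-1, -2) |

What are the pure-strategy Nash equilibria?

(Top, Left): P1 prefers Bottom (4 > 0); P2 prefers Right (1 > 0) — not an equilibrium.
(Top, Right): P1 gets 3 ≥ -1 from Bottom, and P2 gets 1 ≥ 0 from Left — Nash equilibrium.
(Bottom, Left): P1 gets 4 ≥ 0 from Top, and P2 gets 3 ≥ -2 from Right — Nash equilibrium.
(Bottom, Right): P1 prefers Top (3 > -1); P2 prefers Left (3 > -2) — not an equilibrium.

(Top, Right) and (Bottom, Left)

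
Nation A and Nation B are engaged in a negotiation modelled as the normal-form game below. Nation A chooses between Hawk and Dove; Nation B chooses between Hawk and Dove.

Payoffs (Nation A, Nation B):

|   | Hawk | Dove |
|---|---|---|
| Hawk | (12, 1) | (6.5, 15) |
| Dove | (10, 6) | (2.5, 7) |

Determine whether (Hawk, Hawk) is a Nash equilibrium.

At (Hawk, Hawk), Nation A earns 12; switching to Dove would give 10, so Nation A has no profitable deviation.
Nation B earns 1; switching to Dove would give 15, so Nation B would deviate.
Since at least one player can profitably deviate, this is not a Nash equilibrium.

No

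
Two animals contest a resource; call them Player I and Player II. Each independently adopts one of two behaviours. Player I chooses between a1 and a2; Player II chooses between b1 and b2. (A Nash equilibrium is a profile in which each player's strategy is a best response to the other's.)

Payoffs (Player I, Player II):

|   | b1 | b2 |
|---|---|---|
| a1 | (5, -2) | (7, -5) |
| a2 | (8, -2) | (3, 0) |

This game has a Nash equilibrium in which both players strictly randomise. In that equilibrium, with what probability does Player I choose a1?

2/5

Let r be the probability that Player I plays a1. In a completely mixed equilibrium, Player II must be indifferent between b1 and b2.
Player II's expected payoff from b1 is −2r − 2(1−r); from b2 it is −5r.
Setting these equal: -2 = −5r, so r = 2/5.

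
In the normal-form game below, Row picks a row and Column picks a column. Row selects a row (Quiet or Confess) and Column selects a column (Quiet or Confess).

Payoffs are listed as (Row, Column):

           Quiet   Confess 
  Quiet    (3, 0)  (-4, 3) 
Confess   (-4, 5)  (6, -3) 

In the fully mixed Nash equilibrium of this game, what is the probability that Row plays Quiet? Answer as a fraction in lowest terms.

8/11

Let x be the probability that Row plays Quiet. In a completely mixed equilibrium, Column must be indifferent between Quiet and Confess.
Column's expected payoff from Quiet is 5(1−x); from Confess it is 3x − 3(1−x).
Setting these equal: −5x + 5 = 6x − 3, so x = 8/11.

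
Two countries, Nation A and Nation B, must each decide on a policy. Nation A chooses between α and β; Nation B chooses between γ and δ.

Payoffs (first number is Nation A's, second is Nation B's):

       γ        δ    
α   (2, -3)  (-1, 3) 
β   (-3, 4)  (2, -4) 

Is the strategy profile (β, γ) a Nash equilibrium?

No

At (β, γ), Nation A earns -3; switching to α would give 2, so Nation A would deviate.
Nation B earns 4; switching to δ would give -4, so Nation B has no profitable deviation.
Since at least one player can profitably deviate, this is not a Nash equilibrium.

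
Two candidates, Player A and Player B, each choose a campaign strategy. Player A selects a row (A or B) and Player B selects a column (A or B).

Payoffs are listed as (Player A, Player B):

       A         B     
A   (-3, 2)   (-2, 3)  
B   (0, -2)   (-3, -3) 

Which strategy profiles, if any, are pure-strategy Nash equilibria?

(A, A): Player A prefers B (0 > -3); Player B prefers B (3 > 2) — not an equilibrium.
(A, B): Player A gets -2 ≥ -3 from B, and Player B gets 3 ≥ 2 from A — Nash equilibrium.
(B, A): Player A gets 0 ≥ -3 from A, and Player B gets -2 ≥ -3 from B — Nash equilibrium.
(B, B): Player A prefers A (-2 > -3); Player B prefers A (-2 > -3) — not an equilibrium.

(A, B) and (B, A)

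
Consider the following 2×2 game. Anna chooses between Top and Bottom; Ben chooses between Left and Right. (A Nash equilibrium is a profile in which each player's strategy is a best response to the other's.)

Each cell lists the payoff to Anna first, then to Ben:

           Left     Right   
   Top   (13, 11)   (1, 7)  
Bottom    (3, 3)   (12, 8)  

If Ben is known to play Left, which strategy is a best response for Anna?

Top

Against Left, Anna earns 13 from Top and 3 from Bottom.
So Top is the best response.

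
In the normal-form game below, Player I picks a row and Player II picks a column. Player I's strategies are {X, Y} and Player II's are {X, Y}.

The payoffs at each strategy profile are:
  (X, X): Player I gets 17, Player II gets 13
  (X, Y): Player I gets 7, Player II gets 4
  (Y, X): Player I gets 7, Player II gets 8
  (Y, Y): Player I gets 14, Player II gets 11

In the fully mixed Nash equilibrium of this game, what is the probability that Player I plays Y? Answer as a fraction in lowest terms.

3/4

Let p be the probability that Player I plays X. In a completely mixed equilibrium, Player II must be indifferent between X and Y.
Player II's expected payoff from X is 13p + 8(1−p); from Y it is 4p + 11(1−p).
Setting these equal: 5p + 8 = −7p + 11, so p = 1/4.
Therefore Player I plays Y with probability 1 − 1/4 = 3/4.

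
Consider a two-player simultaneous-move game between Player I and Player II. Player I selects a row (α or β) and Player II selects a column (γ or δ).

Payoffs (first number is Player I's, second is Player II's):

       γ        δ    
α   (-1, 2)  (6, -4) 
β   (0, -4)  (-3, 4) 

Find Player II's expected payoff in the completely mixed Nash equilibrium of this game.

-4/7

First find x, the probability Player I plays α, from Player II's indifference between γ and δ: 2x − 4(1−x) = −4x + 4(1−x), giving x = 4/7.
Since Player II is indifferent in equilibrium, Player II's expected payoff equals the payoff from either column against (4/7, 3/7). Using γ: 2(4/7) − 4(3/7) = -4/7.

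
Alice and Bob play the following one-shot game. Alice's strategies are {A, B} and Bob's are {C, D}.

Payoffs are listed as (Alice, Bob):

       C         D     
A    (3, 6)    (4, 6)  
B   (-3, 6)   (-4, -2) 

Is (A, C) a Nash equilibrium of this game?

At (A, C), Alice earns 3; switching to B would give -3, so Alice has no profitable deviation.
Bob earns 6; switching to D would give 6, so Bob has no profitable deviation.
Neither player can gain by a unilateral deviation, so this profile is a Nash equilibrium.

Yes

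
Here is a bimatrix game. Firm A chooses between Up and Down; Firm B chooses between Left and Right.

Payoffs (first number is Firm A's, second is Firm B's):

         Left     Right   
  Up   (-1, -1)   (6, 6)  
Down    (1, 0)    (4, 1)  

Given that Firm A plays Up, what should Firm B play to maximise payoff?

Right

Against Up, Firm B earns -1 from Left and 6 from Right.
So Right is the best response.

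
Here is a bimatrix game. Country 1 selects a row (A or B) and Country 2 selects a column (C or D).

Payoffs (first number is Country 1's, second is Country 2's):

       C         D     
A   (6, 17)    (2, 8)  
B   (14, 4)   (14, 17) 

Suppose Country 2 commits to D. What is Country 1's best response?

B

Against D, Country 1 earns 2 from A and 14 from B.
So B is the best response.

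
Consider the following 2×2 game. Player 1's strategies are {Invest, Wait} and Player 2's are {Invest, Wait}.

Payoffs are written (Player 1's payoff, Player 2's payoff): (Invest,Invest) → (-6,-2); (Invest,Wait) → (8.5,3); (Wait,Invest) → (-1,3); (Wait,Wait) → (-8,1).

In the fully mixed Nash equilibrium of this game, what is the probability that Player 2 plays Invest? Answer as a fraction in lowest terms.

Let y be the probability that Player 2 plays Invest. In a completely mixed equilibrium, Player 1 must be indifferent between Invest and Wait.
Player 1's expected payoff from Invest is −6y + 8.5(1−y); from Wait it is −y − 8(1−y).
Setting these equal: −14.5y + 8.5 = 7y − 8, so y = 33/43.

33/43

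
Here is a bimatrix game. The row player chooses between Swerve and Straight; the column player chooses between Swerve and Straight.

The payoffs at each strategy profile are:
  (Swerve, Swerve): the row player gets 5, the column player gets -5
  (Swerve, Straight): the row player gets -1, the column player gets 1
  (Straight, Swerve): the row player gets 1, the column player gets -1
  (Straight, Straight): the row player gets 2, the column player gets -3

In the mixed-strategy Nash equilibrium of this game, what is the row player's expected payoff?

First find y, the probability the column player plays Swerve, from the row player's indifference between Swerve and Straight: 5y − (1−y) = y + 2(1−y), giving y = 3/7.
Since the row player is indifferent in equilibrium, the row player's expected payoff equals the payoff from either row against (3/7, 4/7). Using Swerve: 5(3/7) − (4/7) = 11/7.

11/7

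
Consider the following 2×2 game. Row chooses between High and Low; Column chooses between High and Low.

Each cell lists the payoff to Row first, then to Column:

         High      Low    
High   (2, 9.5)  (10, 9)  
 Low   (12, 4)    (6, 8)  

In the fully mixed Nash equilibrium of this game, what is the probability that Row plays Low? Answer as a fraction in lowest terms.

Let p be the probability that Row plays High. In a completely mixed equilibrium, Column must be indifferent between High and Low.
Column's expected payoff from High is 9.5p + 4(1−p); from Low it is 9p + 8(1−p).
Setting these equal: 5.5p + 4 = p + 8, so p = 8/9.
Therefore Row plays Low with probability 1 − 8/9 = 1/9.

1/9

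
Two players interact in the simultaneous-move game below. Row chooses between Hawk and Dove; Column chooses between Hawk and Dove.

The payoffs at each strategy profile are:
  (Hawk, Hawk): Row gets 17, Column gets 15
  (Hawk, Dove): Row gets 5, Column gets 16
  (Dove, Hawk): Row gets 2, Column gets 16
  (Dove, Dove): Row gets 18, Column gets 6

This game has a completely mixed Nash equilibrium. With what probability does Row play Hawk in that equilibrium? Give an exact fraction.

Let r be the probability that Row plays Hawk. In a completely mixed equilibrium, Column must be indifferent between Hawk and Dove.
Column's expected payoff from Hawk is 15r + 16(1−r); from Dove it is 16r + 6(1−r).
Setting these equal: −r + 16 = 10r + 6, so r = 10/11.

10/11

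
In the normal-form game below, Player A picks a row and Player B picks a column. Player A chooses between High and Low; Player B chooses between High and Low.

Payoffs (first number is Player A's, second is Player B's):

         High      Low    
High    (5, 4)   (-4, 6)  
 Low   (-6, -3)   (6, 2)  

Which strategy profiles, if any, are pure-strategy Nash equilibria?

(Low, Low)

(High, High): Player B prefers Low (6 > 4) — not an equilibrium.
(High, Low): Player A prefers Low (6 > -4) — not an equilibrium.
(Low, High): Player A prefers High (5 > -6); Player B prefers Low (2 > -3) — not an equilibrium.
(Low, Low): Player A gets 6 ≥ -4 from High, and Player B gets 2 ≥ -3 from High — Nash equilibrium.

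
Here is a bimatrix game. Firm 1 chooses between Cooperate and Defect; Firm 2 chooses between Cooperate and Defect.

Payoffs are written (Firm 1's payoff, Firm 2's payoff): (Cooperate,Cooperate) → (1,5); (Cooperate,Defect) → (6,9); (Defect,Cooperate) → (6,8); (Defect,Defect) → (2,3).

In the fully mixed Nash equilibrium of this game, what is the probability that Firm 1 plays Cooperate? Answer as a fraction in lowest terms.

5/9

Let p be the probability that Firm 1 plays Cooperate. In a completely mixed equilibrium, Firm 2 must be indifferent between Cooperate and Defect.
Firm 2's expected payoff from Cooperate is 5p + 8(1−p); from Defect it is 9p + 3(1−p).
Setting these equal: −3p + 8 = 6p + 3, so p = 5/9.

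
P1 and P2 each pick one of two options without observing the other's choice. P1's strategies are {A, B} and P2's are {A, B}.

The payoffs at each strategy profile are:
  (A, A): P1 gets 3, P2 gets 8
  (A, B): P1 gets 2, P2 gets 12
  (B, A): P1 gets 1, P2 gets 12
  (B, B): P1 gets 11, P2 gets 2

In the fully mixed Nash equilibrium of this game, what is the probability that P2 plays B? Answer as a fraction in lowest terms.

Let c be the probability that P2 plays A. In a completely mixed equilibrium, P1 must be indifferent between A and B.
P1's expected payoff from A is 3c + 2(1−c); from B it is c + 11(1−c).
Setting these equal: c + 2 = −10c + 11, so c = 9/11.
Therefore P2 plays B with probability 1 − 9/11 = 2/11.

2/11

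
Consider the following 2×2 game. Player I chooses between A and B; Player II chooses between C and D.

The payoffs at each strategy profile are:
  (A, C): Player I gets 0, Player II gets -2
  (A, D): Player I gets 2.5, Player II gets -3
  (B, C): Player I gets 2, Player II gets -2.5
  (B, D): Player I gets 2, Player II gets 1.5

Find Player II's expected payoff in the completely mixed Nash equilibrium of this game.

-21/10

First find p, the probability Player I plays A, from Player II's indifference between C and D: −2p − 2.5(1−p) = −3p + 1.5(1−p), giving p = 4/5.
Since Player II is indifferent in equilibrium, Player II's expected payoff equals the payoff from either column against (4/5, 1/5). Using C: −2(4/5) − 2.5(1/5) = -21/10.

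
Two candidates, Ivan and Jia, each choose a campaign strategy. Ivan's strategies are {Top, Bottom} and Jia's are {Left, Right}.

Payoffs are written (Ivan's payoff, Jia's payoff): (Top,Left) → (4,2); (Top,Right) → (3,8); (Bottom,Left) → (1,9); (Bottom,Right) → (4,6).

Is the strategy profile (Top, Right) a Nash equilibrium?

No

At (Top, Right), Ivan earns 3; switching to Bottom would give 4, so Ivan would deviate.
Jia earns 8; switching to Left would give 2, so Jia has no profitable deviation.
Since at least one player can profitably deviate, this is not a Nash equilibrium.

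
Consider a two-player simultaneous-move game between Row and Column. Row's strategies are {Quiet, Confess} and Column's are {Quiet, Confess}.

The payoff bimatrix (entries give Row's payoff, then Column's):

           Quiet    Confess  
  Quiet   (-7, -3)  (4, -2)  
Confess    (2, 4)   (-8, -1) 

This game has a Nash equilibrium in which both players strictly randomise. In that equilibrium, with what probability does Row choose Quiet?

Let x be the probability that Row plays Quiet. In a completely mixed equilibrium, Column must be indifferent between Quiet and Confess.
Column's expected payoff from Quiet is −3x + 4(1−x); from Confess it is −2x − (1−x).
Setting these equal: −7x + 4 = −x − 1, so x = 5/6.

5/6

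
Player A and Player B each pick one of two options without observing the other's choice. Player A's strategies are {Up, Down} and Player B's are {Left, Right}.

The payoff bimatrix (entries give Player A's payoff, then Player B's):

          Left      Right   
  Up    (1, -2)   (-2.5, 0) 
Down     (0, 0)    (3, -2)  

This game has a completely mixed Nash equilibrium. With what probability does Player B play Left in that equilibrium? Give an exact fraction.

11/13

Let q be the probability that Player B plays Left. In a completely mixed equilibrium, Player A must be indifferent between Up and Down.
Player A's expected payoff from Up is q − 2.5(1−q); from Down it is 3(1−q).
Setting these equal: 3.5q − 2.5 = −3q + 3, so q = 11/13.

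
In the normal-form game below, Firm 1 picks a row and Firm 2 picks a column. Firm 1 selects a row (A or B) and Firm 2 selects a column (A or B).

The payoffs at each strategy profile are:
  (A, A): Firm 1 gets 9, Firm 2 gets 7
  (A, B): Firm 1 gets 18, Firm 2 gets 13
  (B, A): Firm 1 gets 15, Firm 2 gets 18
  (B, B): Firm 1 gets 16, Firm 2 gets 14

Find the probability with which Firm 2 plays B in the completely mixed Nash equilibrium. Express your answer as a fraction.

3/4

Let y be the probability that Firm 2 plays A. In a completely mixed equilibrium, Firm 1 must be indifferent between A and B.
Firm 1's expected payoff from A is 9y + 18(1−y); from B it is 15y + 16(1−y).
Setting these equal: −9y + 18 = −y + 16, so y = 1/4.
Therefore Firm 2 plays B with probability 1 − 1/4 = 3/4.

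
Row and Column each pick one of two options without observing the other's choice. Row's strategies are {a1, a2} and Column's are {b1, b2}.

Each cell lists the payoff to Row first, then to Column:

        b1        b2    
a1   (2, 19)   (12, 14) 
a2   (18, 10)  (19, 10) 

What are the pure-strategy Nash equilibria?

(a2, b1) and (a2, b2)

(a1, b1): Row prefers a2 (18 > 2) — not an equilibrium.
(a1, b2): Row prefers a2 (19 > 12); Column prefers b1 (19 > 14) — not an equilibrium.
(a2, b1): Row gets 18 ≥ 2 from a1, and Column gets 10 ≥ 10 from b2 — Nash equilibrium.
(a2, b2): Row gets 19 ≥ 12 from a1, and Column gets 10 ≥ 10 from b1 — Nash equilibrium.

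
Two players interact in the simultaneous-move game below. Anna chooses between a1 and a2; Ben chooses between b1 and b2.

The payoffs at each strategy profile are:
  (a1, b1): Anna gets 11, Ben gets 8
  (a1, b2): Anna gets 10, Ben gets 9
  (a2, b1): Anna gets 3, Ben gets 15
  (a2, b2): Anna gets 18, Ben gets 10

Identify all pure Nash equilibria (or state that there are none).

none

(a1, b1): Ben prefers b2 (9 > 8) — not an equilibrium.
(a1, b2): Anna prefers a2 (18 > 10) — not an equilibrium.
(a2, b1): Anna prefers a1 (11 > 3) — not an equilibrium.
(a2, b2): Ben prefers b1 (15 > 10) — not an equilibrium.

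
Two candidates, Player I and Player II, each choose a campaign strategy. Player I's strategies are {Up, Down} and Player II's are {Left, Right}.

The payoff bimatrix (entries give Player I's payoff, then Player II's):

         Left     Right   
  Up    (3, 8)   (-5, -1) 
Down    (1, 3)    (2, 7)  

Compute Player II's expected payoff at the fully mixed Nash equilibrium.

First find x, the probability Player I plays Up, from Player II's indifference between Left and Right: 8x + 3(1−x) = −x + 7(1−x), giving x = 4/13.
Since Player II is indifferent in equilibrium, Player II's expected payoff equals the payoff from either column against (4/13, 9/13). Using Left: 8(4/13) + 3(9/13) = 59/13.

59/13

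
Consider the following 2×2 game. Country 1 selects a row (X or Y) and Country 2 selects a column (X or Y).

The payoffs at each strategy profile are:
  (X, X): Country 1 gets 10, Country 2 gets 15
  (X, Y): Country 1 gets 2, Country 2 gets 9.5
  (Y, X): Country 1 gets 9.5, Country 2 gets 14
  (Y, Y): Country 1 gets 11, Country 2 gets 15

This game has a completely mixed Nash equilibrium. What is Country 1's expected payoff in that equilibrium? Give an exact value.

First find y, the probability Country 2 plays X, from Country 1's indifference between X and Y: 10y + 2(1−y) = 9.5y + 11(1−y), giving y = 18/19.
Since Country 1 is indifferent in equilibrium, Country 1's expected payoff equals the payoff from either row against (18/19, 1/19). Using X: 10(18/19) + 2(1/19) = 182/19.

182/19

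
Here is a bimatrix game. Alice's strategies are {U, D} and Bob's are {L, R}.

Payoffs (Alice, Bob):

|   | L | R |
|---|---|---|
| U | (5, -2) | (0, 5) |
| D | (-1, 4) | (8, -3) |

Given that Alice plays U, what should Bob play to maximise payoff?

R

Against U, Bob earns -2 from L and 5 from R.
So R is the best response.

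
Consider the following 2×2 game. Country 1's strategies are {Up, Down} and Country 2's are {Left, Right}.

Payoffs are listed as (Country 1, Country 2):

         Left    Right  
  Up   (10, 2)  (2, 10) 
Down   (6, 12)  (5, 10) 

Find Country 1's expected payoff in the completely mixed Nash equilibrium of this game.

38/7

First find q, the probability Country 2 plays Left, from Country 1's indifference between Up and Down: 10q + 2(1−q) = 6q + 5(1−q), giving q = 3/7.
Since Country 1 is indifferent in equilibrium, Country 1's expected payoff equals the payoff from either row against (3/7, 4/7). Using Up: 10(3/7) + 2(4/7) = 38/7.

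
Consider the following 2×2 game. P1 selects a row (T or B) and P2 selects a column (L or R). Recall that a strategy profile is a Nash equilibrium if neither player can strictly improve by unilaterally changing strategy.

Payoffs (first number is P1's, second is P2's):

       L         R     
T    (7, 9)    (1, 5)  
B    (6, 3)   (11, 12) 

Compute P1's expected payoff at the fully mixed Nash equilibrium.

71/11

First find y, the probability P2 plays L, from P1's indifference between T and B: 7y + (1−y) = 6y + 11(1−y), giving y = 10/11.
Since P1 is indifferent in equilibrium, P1's expected payoff equals the payoff from either row against (10/11, 1/11). Using T: 7(10/11) + (1/11) = 71/11.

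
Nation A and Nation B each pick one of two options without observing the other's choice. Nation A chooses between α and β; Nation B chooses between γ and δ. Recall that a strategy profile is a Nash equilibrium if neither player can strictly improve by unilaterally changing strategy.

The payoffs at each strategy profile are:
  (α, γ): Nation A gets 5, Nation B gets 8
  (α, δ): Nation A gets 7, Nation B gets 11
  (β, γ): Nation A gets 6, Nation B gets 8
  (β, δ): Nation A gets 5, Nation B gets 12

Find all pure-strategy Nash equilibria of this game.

(α, δ)

(α, γ): Nation A prefers β (6 > 5); Nation B prefers δ (11 > 8) — not an equilibrium.
(α, δ): Nation A gets 7 ≥ 5 from β, and Nation B gets 11 ≥ 8 from γ — Nash equilibrium.
(β, γ): Nation B prefers δ (12 > 8) — not an equilibrium.
(β, δ): Nation A prefers α (7 > 5) — not an equilibrium.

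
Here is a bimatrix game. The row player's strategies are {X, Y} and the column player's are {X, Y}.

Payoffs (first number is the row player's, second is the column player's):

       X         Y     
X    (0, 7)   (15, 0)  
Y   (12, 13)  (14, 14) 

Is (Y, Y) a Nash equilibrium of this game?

At (Y, Y), the row player earns 14; switching to X would give 15, so the row player would deviate.
The column player earns 14; switching to X would give 13, so the column player has no profitable deviation.
Since at least one player can profitably deviate, this is not a Nash equilibrium.

No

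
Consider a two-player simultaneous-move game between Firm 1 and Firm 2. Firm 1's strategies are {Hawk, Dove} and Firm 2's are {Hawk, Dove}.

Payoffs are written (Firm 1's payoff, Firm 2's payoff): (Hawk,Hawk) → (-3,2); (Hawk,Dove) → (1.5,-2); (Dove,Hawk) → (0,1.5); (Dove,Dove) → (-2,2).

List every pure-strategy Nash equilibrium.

(Hawk, Hawk): Firm 1 prefers Dove (0 > -3) — not an equilibrium.
(Hawk, Dove): Firm 2 prefers Hawk (2 > -2) — not an equilibrium.
(Dove, Hawk): Firm 2 prefers Dove (2 > 1.5) — not an equilibrium.
(Dove, Dove): Firm 1 prefers Hawk (1.5 > -2) — not an equilibrium.

none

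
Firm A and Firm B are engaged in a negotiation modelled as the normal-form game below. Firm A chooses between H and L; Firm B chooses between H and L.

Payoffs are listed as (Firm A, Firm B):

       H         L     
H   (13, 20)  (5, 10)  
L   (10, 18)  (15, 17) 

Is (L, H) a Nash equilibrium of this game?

At (L, H), Firm A earns 10; switching to H would give 13, so Firm A would deviate.
Firm B earns 18; switching to L would give 17, so Firm B has no profitable deviation.
Since at least one player can profitably deviate, this is not a Nash equilibrium.

No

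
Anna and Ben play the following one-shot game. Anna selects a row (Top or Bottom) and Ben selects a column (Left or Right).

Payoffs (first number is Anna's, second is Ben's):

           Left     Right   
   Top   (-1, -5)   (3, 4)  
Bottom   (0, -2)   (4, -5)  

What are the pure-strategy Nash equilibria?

(Bottom, Left)

(Top, Left): Anna prefers Bottom (0 > -1); Ben prefers Right (4 > -5) — not an equilibrium.
(Top, Right): Anna prefers Bottom (4 > 3) — not an equilibrium.
(Bottom, Left): Anna gets 0 ≥ -1 from Top, and Ben gets -2 ≥ -5 from Right — Nash equilibrium.
(Bottom, Right): Ben prefers Left (-2 > -5) — not an equilibrium.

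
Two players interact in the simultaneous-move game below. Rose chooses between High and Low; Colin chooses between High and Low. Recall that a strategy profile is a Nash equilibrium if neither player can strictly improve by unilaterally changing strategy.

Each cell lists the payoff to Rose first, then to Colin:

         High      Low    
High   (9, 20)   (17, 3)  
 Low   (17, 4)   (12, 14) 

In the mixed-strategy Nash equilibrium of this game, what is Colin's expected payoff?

268/27

First find x, the probability Rose plays High, from Colin's indifference between High and Low: 20x + 4(1−x) = 3x + 14(1−x), giving x = 10/27.
Since Colin is indifferent in equilibrium, Colin's expected payoff equals the payoff from either column against (10/27, 17/27). Using High: 20(10/27) + 4(17/27) = 268/27.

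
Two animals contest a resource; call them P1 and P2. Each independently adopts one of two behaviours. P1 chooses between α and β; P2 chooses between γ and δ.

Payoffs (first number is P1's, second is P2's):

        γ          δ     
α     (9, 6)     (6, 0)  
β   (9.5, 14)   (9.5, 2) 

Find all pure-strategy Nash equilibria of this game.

(α, γ): P1 prefers β (9.5 > 9) — not an equilibrium.
(α, δ): P1 prefers β (9.5 > 6); P2 prefers γ (6 > 0) — not an equilibrium.
(β, γ): P1 gets 9.5 ≥ 9 from α, and P2 gets 14 ≥ 2 from δ — Nash equilibrium.
(β, δ): P2 prefers γ (14 > 2) — not an equilibrium.

(β, γ)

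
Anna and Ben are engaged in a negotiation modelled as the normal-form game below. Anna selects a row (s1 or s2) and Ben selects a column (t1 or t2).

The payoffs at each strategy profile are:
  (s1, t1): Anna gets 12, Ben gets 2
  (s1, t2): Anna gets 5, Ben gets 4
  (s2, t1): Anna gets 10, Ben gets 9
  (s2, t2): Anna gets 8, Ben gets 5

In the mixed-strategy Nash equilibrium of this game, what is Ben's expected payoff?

13/3

First find p, the probability Anna plays s1, from Ben's indifference between t1 and t2: 2p + 9(1−p) = 4p + 5(1−p), giving p = 2/3.
Since Ben is indifferent in equilibrium, Ben's expected payoff equals the payoff from either column against (2/3, 1/3). Using t1: 2(2/3) + 9(1/3) = 13/3.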